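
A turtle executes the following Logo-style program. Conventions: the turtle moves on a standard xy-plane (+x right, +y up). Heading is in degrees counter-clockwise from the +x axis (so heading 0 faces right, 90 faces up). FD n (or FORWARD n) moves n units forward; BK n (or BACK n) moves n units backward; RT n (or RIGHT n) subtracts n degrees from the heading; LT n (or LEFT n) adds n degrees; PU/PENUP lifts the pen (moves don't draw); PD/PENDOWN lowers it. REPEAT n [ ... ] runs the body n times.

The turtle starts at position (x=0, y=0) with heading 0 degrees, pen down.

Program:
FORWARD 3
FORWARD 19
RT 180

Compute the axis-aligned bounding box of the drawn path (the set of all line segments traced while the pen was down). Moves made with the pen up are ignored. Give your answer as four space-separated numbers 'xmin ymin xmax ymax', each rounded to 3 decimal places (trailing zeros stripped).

Answer: 0 0 22 0

Derivation:
Executing turtle program step by step:
Start: pos=(0,0), heading=0, pen down
FD 3: (0,0) -> (3,0) [heading=0, draw]
FD 19: (3,0) -> (22,0) [heading=0, draw]
RT 180: heading 0 -> 180
Final: pos=(22,0), heading=180, 2 segment(s) drawn

Segment endpoints: x in {0, 3, 22}, y in {0}
xmin=0, ymin=0, xmax=22, ymax=0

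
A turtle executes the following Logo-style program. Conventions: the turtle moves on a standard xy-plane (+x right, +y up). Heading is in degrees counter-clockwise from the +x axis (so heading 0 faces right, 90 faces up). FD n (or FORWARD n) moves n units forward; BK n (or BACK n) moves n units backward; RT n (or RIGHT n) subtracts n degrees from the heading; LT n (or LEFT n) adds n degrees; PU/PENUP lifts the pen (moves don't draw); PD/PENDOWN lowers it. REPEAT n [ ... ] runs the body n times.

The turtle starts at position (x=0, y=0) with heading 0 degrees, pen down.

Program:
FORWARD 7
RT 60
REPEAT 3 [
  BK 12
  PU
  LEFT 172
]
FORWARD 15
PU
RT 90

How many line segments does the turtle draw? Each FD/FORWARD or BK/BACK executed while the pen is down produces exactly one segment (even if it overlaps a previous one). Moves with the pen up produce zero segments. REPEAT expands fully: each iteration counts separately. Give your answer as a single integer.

Executing turtle program step by step:
Start: pos=(0,0), heading=0, pen down
FD 7: (0,0) -> (7,0) [heading=0, draw]
RT 60: heading 0 -> 300
REPEAT 3 [
  -- iteration 1/3 --
  BK 12: (7,0) -> (1,10.392) [heading=300, draw]
  PU: pen up
  LT 172: heading 300 -> 112
  -- iteration 2/3 --
  BK 12: (1,10.392) -> (5.495,-0.734) [heading=112, move]
  PU: pen up
  LT 172: heading 112 -> 284
  -- iteration 3/3 --
  BK 12: (5.495,-0.734) -> (2.592,10.91) [heading=284, move]
  PU: pen up
  LT 172: heading 284 -> 96
]
FD 15: (2.592,10.91) -> (1.024,25.827) [heading=96, move]
PU: pen up
RT 90: heading 96 -> 6
Final: pos=(1.024,25.827), heading=6, 2 segment(s) drawn
Segments drawn: 2

Answer: 2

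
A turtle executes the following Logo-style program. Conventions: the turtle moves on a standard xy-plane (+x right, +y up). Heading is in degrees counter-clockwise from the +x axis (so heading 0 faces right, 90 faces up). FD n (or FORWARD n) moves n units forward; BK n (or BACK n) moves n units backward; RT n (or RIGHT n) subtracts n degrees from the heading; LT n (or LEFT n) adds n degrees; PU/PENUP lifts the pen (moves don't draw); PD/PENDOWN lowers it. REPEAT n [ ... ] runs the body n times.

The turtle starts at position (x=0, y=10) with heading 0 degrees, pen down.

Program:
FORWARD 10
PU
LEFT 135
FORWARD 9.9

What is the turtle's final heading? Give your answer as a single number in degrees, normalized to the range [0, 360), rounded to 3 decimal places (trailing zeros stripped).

Answer: 135

Derivation:
Executing turtle program step by step:
Start: pos=(0,10), heading=0, pen down
FD 10: (0,10) -> (10,10) [heading=0, draw]
PU: pen up
LT 135: heading 0 -> 135
FD 9.9: (10,10) -> (3,17) [heading=135, move]
Final: pos=(3,17), heading=135, 1 segment(s) drawn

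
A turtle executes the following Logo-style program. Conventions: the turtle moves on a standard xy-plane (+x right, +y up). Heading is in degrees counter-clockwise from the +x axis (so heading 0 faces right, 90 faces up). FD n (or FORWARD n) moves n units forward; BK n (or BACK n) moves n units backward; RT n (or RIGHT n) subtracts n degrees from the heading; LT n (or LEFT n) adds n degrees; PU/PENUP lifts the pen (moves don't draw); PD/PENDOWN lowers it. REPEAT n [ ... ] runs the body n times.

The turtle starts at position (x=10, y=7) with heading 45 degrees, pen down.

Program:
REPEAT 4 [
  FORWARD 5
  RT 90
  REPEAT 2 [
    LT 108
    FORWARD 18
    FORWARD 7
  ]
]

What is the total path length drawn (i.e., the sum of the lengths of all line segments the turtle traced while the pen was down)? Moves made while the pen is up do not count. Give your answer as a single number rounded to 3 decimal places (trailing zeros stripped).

Executing turtle program step by step:
Start: pos=(10,7), heading=45, pen down
REPEAT 4 [
  -- iteration 1/4 --
  FD 5: (10,7) -> (13.536,10.536) [heading=45, draw]
  RT 90: heading 45 -> 315
  REPEAT 2 [
    -- iteration 1/2 --
    LT 108: heading 315 -> 63
    FD 18: (13.536,10.536) -> (21.707,26.574) [heading=63, draw]
    FD 7: (21.707,26.574) -> (24.885,32.811) [heading=63, draw]
    -- iteration 2/2 --
    LT 108: heading 63 -> 171
    FD 18: (24.885,32.811) -> (7.107,35.627) [heading=171, draw]
    FD 7: (7.107,35.627) -> (0.193,36.722) [heading=171, draw]
  ]
  -- iteration 2/4 --
  FD 5: (0.193,36.722) -> (-4.745,37.504) [heading=171, draw]
  RT 90: heading 171 -> 81
  REPEAT 2 [
    -- iteration 1/2 --
    LT 108: heading 81 -> 189
    FD 18: (-4.745,37.504) -> (-22.524,34.688) [heading=189, draw]
    FD 7: (-22.524,34.688) -> (-29.438,33.593) [heading=189, draw]
    -- iteration 2/2 --
    LT 108: heading 189 -> 297
    FD 18: (-29.438,33.593) -> (-21.266,17.555) [heading=297, draw]
    FD 7: (-21.266,17.555) -> (-18.088,11.318) [heading=297, draw]
  ]
  -- iteration 3/4 --
  FD 5: (-18.088,11.318) -> (-15.818,6.863) [heading=297, draw]
  RT 90: heading 297 -> 207
  REPEAT 2 [
    -- iteration 1/2 --
    LT 108: heading 207 -> 315
    FD 18: (-15.818,6.863) -> (-3.09,-5.865) [heading=315, draw]
    FD 7: (-3.09,-5.865) -> (1.86,-10.815) [heading=315, draw]
    -- iteration 2/2 --
    LT 108: heading 315 -> 63
    FD 18: (1.86,-10.815) -> (10.032,5.223) [heading=63, draw]
    FD 7: (10.032,5.223) -> (13.21,11.46) [heading=63, draw]
  ]
  -- iteration 4/4 --
  FD 5: (13.21,11.46) -> (15.48,15.915) [heading=63, draw]
  RT 90: heading 63 -> 333
  REPEAT 2 [
    -- iteration 1/2 --
    LT 108: heading 333 -> 81
    FD 18: (15.48,15.915) -> (18.295,33.694) [heading=81, draw]
    FD 7: (18.295,33.694) -> (19.39,40.607) [heading=81, draw]
    -- iteration 2/2 --
    LT 108: heading 81 -> 189
    FD 18: (19.39,40.607) -> (1.612,37.792) [heading=189, draw]
    FD 7: (1.612,37.792) -> (-5.302,36.697) [heading=189, draw]
  ]
]
Final: pos=(-5.302,36.697), heading=189, 20 segment(s) drawn

Segment lengths:
  seg 1: (10,7) -> (13.536,10.536), length = 5
  seg 2: (13.536,10.536) -> (21.707,26.574), length = 18
  seg 3: (21.707,26.574) -> (24.885,32.811), length = 7
  seg 4: (24.885,32.811) -> (7.107,35.627), length = 18
  seg 5: (7.107,35.627) -> (0.193,36.722), length = 7
  seg 6: (0.193,36.722) -> (-4.745,37.504), length = 5
  seg 7: (-4.745,37.504) -> (-22.524,34.688), length = 18
  seg 8: (-22.524,34.688) -> (-29.438,33.593), length = 7
  seg 9: (-29.438,33.593) -> (-21.266,17.555), length = 18
  seg 10: (-21.266,17.555) -> (-18.088,11.318), length = 7
  seg 11: (-18.088,11.318) -> (-15.818,6.863), length = 5
  seg 12: (-15.818,6.863) -> (-3.09,-5.865), length = 18
  seg 13: (-3.09,-5.865) -> (1.86,-10.815), length = 7
  seg 14: (1.86,-10.815) -> (10.032,5.223), length = 18
  seg 15: (10.032,5.223) -> (13.21,11.46), length = 7
  seg 16: (13.21,11.46) -> (15.48,15.915), length = 5
  seg 17: (15.48,15.915) -> (18.295,33.694), length = 18
  seg 18: (18.295,33.694) -> (19.39,40.607), length = 7
  seg 19: (19.39,40.607) -> (1.612,37.792), length = 18
  seg 20: (1.612,37.792) -> (-5.302,36.697), length = 7
Total = 220

Answer: 220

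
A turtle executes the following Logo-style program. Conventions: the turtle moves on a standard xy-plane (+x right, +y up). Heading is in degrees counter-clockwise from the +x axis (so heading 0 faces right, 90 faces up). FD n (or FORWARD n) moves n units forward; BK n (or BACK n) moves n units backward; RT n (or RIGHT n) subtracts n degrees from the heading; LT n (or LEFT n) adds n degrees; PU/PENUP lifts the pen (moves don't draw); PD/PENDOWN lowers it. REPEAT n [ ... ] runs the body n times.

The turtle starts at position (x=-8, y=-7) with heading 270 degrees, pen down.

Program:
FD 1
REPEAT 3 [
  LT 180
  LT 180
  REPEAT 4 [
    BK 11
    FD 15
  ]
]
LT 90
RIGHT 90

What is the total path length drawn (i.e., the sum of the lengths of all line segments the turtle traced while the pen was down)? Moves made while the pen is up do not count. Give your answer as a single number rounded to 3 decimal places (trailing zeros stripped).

Executing turtle program step by step:
Start: pos=(-8,-7), heading=270, pen down
FD 1: (-8,-7) -> (-8,-8) [heading=270, draw]
REPEAT 3 [
  -- iteration 1/3 --
  LT 180: heading 270 -> 90
  LT 180: heading 90 -> 270
  REPEAT 4 [
    -- iteration 1/4 --
    BK 11: (-8,-8) -> (-8,3) [heading=270, draw]
    FD 15: (-8,3) -> (-8,-12) [heading=270, draw]
    -- iteration 2/4 --
    BK 11: (-8,-12) -> (-8,-1) [heading=270, draw]
    FD 15: (-8,-1) -> (-8,-16) [heading=270, draw]
    -- iteration 3/4 --
    BK 11: (-8,-16) -> (-8,-5) [heading=270, draw]
    FD 15: (-8,-5) -> (-8,-20) [heading=270, draw]
    -- iteration 4/4 --
    BK 11: (-8,-20) -> (-8,-9) [heading=270, draw]
    FD 15: (-8,-9) -> (-8,-24) [heading=270, draw]
  ]
  -- iteration 2/3 --
  LT 180: heading 270 -> 90
  LT 180: heading 90 -> 270
  REPEAT 4 [
    -- iteration 1/4 --
    BK 11: (-8,-24) -> (-8,-13) [heading=270, draw]
    FD 15: (-8,-13) -> (-8,-28) [heading=270, draw]
    -- iteration 2/4 --
    BK 11: (-8,-28) -> (-8,-17) [heading=270, draw]
    FD 15: (-8,-17) -> (-8,-32) [heading=270, draw]
    -- iteration 3/4 --
    BK 11: (-8,-32) -> (-8,-21) [heading=270, draw]
    FD 15: (-8,-21) -> (-8,-36) [heading=270, draw]
    -- iteration 4/4 --
    BK 11: (-8,-36) -> (-8,-25) [heading=270, draw]
    FD 15: (-8,-25) -> (-8,-40) [heading=270, draw]
  ]
  -- iteration 3/3 --
  LT 180: heading 270 -> 90
  LT 180: heading 90 -> 270
  REPEAT 4 [
    -- iteration 1/4 --
    BK 11: (-8,-40) -> (-8,-29) [heading=270, draw]
    FD 15: (-8,-29) -> (-8,-44) [heading=270, draw]
    -- iteration 2/4 --
    BK 11: (-8,-44) -> (-8,-33) [heading=270, draw]
    FD 15: (-8,-33) -> (-8,-48) [heading=270, draw]
    -- iteration 3/4 --
    BK 11: (-8,-48) -> (-8,-37) [heading=270, draw]
    FD 15: (-8,-37) -> (-8,-52) [heading=270, draw]
    -- iteration 4/4 --
    BK 11: (-8,-52) -> (-8,-41) [heading=270, draw]
    FD 15: (-8,-41) -> (-8,-56) [heading=270, draw]
  ]
]
LT 90: heading 270 -> 0
RT 90: heading 0 -> 270
Final: pos=(-8,-56), heading=270, 25 segment(s) drawn

Segment lengths:
  seg 1: (-8,-7) -> (-8,-8), length = 1
  seg 2: (-8,-8) -> (-8,3), length = 11
  seg 3: (-8,3) -> (-8,-12), length = 15
  seg 4: (-8,-12) -> (-8,-1), length = 11
  seg 5: (-8,-1) -> (-8,-16), length = 15
  seg 6: (-8,-16) -> (-8,-5), length = 11
  seg 7: (-8,-5) -> (-8,-20), length = 15
  seg 8: (-8,-20) -> (-8,-9), length = 11
  seg 9: (-8,-9) -> (-8,-24), length = 15
  seg 10: (-8,-24) -> (-8,-13), length = 11
  seg 11: (-8,-13) -> (-8,-28), length = 15
  seg 12: (-8,-28) -> (-8,-17), length = 11
  seg 13: (-8,-17) -> (-8,-32), length = 15
  seg 14: (-8,-32) -> (-8,-21), length = 11
  seg 15: (-8,-21) -> (-8,-36), length = 15
  seg 16: (-8,-36) -> (-8,-25), length = 11
  seg 17: (-8,-25) -> (-8,-40), length = 15
  seg 18: (-8,-40) -> (-8,-29), length = 11
  seg 19: (-8,-29) -> (-8,-44), length = 15
  seg 20: (-8,-44) -> (-8,-33), length = 11
  seg 21: (-8,-33) -> (-8,-48), length = 15
  seg 22: (-8,-48) -> (-8,-37), length = 11
  seg 23: (-8,-37) -> (-8,-52), length = 15
  seg 24: (-8,-52) -> (-8,-41), length = 11
  seg 25: (-8,-41) -> (-8,-56), length = 15
Total = 313

Answer: 313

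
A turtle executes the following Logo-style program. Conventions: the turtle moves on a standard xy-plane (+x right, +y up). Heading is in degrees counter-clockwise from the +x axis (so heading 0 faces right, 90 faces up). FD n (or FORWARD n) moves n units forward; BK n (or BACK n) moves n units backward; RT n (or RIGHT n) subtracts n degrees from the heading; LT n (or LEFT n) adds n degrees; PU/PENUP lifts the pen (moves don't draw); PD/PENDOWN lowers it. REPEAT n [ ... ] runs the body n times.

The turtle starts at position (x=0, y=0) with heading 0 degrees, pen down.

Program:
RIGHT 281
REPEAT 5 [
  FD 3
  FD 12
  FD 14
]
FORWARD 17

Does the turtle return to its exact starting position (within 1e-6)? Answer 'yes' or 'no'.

Answer: no

Derivation:
Executing turtle program step by step:
Start: pos=(0,0), heading=0, pen down
RT 281: heading 0 -> 79
REPEAT 5 [
  -- iteration 1/5 --
  FD 3: (0,0) -> (0.572,2.945) [heading=79, draw]
  FD 12: (0.572,2.945) -> (2.862,14.724) [heading=79, draw]
  FD 14: (2.862,14.724) -> (5.533,28.467) [heading=79, draw]
  -- iteration 2/5 --
  FD 3: (5.533,28.467) -> (6.106,31.412) [heading=79, draw]
  FD 12: (6.106,31.412) -> (8.396,43.192) [heading=79, draw]
  FD 14: (8.396,43.192) -> (11.067,56.934) [heading=79, draw]
  -- iteration 3/5 --
  FD 3: (11.067,56.934) -> (11.639,59.879) [heading=79, draw]
  FD 12: (11.639,59.879) -> (13.929,71.659) [heading=79, draw]
  FD 14: (13.929,71.659) -> (16.6,85.402) [heading=79, draw]
  -- iteration 4/5 --
  FD 3: (16.6,85.402) -> (17.173,88.346) [heading=79, draw]
  FD 12: (17.173,88.346) -> (19.463,100.126) [heading=79, draw]
  FD 14: (19.463,100.126) -> (22.134,113.869) [heading=79, draw]
  -- iteration 5/5 --
  FD 3: (22.134,113.869) -> (22.706,116.814) [heading=79, draw]
  FD 12: (22.706,116.814) -> (24.996,128.593) [heading=79, draw]
  FD 14: (24.996,128.593) -> (27.667,142.336) [heading=79, draw]
]
FD 17: (27.667,142.336) -> (30.911,159.024) [heading=79, draw]
Final: pos=(30.911,159.024), heading=79, 16 segment(s) drawn

Start position: (0, 0)
Final position: (30.911, 159.024)
Distance = 162; >= 1e-6 -> NOT closed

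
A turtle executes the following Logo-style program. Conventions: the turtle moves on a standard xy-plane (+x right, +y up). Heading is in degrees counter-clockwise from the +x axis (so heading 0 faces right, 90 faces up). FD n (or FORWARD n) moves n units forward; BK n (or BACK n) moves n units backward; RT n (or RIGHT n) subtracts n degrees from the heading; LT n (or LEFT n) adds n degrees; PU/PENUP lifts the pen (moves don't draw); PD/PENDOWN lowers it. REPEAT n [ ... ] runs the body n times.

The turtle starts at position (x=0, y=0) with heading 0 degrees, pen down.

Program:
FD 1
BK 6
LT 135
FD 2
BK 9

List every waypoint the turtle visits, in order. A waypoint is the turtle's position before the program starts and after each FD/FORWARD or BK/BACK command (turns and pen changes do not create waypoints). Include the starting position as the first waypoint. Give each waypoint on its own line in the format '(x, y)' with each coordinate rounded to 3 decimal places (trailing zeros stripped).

Executing turtle program step by step:
Start: pos=(0,0), heading=0, pen down
FD 1: (0,0) -> (1,0) [heading=0, draw]
BK 6: (1,0) -> (-5,0) [heading=0, draw]
LT 135: heading 0 -> 135
FD 2: (-5,0) -> (-6.414,1.414) [heading=135, draw]
BK 9: (-6.414,1.414) -> (-0.05,-4.95) [heading=135, draw]
Final: pos=(-0.05,-4.95), heading=135, 4 segment(s) drawn
Waypoints (5 total):
(0, 0)
(1, 0)
(-5, 0)
(-6.414, 1.414)
(-0.05, -4.95)

Answer: (0, 0)
(1, 0)
(-5, 0)
(-6.414, 1.414)
(-0.05, -4.95)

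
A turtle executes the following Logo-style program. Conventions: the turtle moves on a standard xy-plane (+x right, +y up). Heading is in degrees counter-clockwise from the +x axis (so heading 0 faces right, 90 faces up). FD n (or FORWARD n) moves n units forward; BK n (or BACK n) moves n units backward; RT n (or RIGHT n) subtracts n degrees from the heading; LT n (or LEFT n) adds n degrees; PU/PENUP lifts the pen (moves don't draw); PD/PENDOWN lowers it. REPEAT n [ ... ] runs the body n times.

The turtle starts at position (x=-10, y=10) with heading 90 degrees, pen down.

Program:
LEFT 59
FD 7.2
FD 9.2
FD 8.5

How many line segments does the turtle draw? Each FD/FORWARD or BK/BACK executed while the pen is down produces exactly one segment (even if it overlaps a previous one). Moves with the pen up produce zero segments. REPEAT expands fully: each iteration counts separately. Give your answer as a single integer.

Answer: 3

Derivation:
Executing turtle program step by step:
Start: pos=(-10,10), heading=90, pen down
LT 59: heading 90 -> 149
FD 7.2: (-10,10) -> (-16.172,13.708) [heading=149, draw]
FD 9.2: (-16.172,13.708) -> (-24.058,18.447) [heading=149, draw]
FD 8.5: (-24.058,18.447) -> (-31.343,22.824) [heading=149, draw]
Final: pos=(-31.343,22.824), heading=149, 3 segment(s) drawn
Segments drawn: 3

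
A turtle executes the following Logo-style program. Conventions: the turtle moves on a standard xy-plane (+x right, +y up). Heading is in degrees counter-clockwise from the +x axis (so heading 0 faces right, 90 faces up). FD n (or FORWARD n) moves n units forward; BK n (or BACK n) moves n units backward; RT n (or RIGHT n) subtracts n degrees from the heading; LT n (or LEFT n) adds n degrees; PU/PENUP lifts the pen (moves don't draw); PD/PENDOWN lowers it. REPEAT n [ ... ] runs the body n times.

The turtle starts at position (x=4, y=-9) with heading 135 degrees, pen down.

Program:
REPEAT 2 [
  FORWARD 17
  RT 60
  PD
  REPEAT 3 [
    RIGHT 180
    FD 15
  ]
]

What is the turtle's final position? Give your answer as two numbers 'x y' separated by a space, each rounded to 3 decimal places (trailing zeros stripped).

Answer: -1.814 -24.007

Derivation:
Executing turtle program step by step:
Start: pos=(4,-9), heading=135, pen down
REPEAT 2 [
  -- iteration 1/2 --
  FD 17: (4,-9) -> (-8.021,3.021) [heading=135, draw]
  RT 60: heading 135 -> 75
  PD: pen down
  REPEAT 3 [
    -- iteration 1/3 --
    RT 180: heading 75 -> 255
    FD 15: (-8.021,3.021) -> (-11.903,-11.468) [heading=255, draw]
    -- iteration 2/3 --
    RT 180: heading 255 -> 75
    FD 15: (-11.903,-11.468) -> (-8.021,3.021) [heading=75, draw]
    -- iteration 3/3 --
    RT 180: heading 75 -> 255
    FD 15: (-8.021,3.021) -> (-11.903,-11.468) [heading=255, draw]
  ]
  -- iteration 2/2 --
  FD 17: (-11.903,-11.468) -> (-16.303,-27.889) [heading=255, draw]
  RT 60: heading 255 -> 195
  PD: pen down
  REPEAT 3 [
    -- iteration 1/3 --
    RT 180: heading 195 -> 15
    FD 15: (-16.303,-27.889) -> (-1.814,-24.007) [heading=15, draw]
    -- iteration 2/3 --
    RT 180: heading 15 -> 195
    FD 15: (-1.814,-24.007) -> (-16.303,-27.889) [heading=195, draw]
    -- iteration 3/3 --
    RT 180: heading 195 -> 15
    FD 15: (-16.303,-27.889) -> (-1.814,-24.007) [heading=15, draw]
  ]
]
Final: pos=(-1.814,-24.007), heading=15, 8 segment(s) drawn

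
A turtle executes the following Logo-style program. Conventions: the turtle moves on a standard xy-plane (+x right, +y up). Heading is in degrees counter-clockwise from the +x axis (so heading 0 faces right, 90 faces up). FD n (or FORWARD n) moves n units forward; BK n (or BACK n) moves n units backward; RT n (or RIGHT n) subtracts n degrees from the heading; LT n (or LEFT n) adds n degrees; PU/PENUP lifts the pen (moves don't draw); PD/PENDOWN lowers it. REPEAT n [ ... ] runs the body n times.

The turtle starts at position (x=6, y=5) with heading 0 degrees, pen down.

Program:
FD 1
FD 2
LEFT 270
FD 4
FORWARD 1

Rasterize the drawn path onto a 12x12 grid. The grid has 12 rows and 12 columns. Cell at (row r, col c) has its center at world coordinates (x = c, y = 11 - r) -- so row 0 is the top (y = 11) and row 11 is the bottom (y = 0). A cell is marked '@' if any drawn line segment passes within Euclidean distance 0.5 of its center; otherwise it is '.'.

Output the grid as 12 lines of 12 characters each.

Segment 0: (6,5) -> (7,5)
Segment 1: (7,5) -> (9,5)
Segment 2: (9,5) -> (9,1)
Segment 3: (9,1) -> (9,0)

Answer: ............
............
............
............
............
............
......@@@@..
.........@..
.........@..
.........@..
.........@..
.........@..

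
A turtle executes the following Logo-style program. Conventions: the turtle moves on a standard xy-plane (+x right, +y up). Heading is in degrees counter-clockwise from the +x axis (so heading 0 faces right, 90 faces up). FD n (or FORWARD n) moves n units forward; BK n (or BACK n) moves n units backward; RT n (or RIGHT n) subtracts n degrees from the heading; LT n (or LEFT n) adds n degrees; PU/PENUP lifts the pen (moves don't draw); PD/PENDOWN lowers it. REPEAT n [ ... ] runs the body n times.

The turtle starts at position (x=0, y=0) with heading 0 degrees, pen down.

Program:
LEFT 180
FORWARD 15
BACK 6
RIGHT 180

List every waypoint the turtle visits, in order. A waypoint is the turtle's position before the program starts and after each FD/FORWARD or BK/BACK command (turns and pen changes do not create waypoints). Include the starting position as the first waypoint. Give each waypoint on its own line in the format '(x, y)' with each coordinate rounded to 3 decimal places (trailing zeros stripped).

Answer: (0, 0)
(-15, 0)
(-9, 0)

Derivation:
Executing turtle program step by step:
Start: pos=(0,0), heading=0, pen down
LT 180: heading 0 -> 180
FD 15: (0,0) -> (-15,0) [heading=180, draw]
BK 6: (-15,0) -> (-9,0) [heading=180, draw]
RT 180: heading 180 -> 0
Final: pos=(-9,0), heading=0, 2 segment(s) drawn
Waypoints (3 total):
(0, 0)
(-15, 0)
(-9, 0)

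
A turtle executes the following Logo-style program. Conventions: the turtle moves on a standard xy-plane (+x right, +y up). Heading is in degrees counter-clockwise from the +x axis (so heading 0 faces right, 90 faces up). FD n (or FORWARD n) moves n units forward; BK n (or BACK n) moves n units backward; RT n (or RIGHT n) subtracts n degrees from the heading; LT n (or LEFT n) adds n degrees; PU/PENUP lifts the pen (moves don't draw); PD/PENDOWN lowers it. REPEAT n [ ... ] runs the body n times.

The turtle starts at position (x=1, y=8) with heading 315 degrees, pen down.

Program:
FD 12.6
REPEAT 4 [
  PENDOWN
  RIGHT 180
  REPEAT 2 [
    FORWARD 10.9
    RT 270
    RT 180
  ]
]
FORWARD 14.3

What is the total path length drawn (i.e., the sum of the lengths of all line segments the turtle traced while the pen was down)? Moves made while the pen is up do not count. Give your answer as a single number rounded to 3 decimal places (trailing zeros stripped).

Answer: 114.1

Derivation:
Executing turtle program step by step:
Start: pos=(1,8), heading=315, pen down
FD 12.6: (1,8) -> (9.91,-0.91) [heading=315, draw]
REPEAT 4 [
  -- iteration 1/4 --
  PD: pen down
  RT 180: heading 315 -> 135
  REPEAT 2 [
    -- iteration 1/2 --
    FD 10.9: (9.91,-0.91) -> (2.202,6.798) [heading=135, draw]
    RT 270: heading 135 -> 225
    RT 180: heading 225 -> 45
    -- iteration 2/2 --
    FD 10.9: (2.202,6.798) -> (9.91,14.505) [heading=45, draw]
    RT 270: heading 45 -> 135
    RT 180: heading 135 -> 315
  ]
  -- iteration 2/4 --
  PD: pen down
  RT 180: heading 315 -> 135
  REPEAT 2 [
    -- iteration 1/2 --
    FD 10.9: (9.91,14.505) -> (2.202,22.213) [heading=135, draw]
    RT 270: heading 135 -> 225
    RT 180: heading 225 -> 45
    -- iteration 2/2 --
    FD 10.9: (2.202,22.213) -> (9.91,29.92) [heading=45, draw]
    RT 270: heading 45 -> 135
    RT 180: heading 135 -> 315
  ]
  -- iteration 3/4 --
  PD: pen down
  RT 180: heading 315 -> 135
  REPEAT 2 [
    -- iteration 1/2 --
    FD 10.9: (9.91,29.92) -> (2.202,37.628) [heading=135, draw]
    RT 270: heading 135 -> 225
    RT 180: heading 225 -> 45
    -- iteration 2/2 --
    FD 10.9: (2.202,37.628) -> (9.91,45.335) [heading=45, draw]
    RT 270: heading 45 -> 135
    RT 180: heading 135 -> 315
  ]
  -- iteration 4/4 --
  PD: pen down
  RT 180: heading 315 -> 135
  REPEAT 2 [
    -- iteration 1/2 --
    FD 10.9: (9.91,45.335) -> (2.202,53.043) [heading=135, draw]
    RT 270: heading 135 -> 225
    RT 180: heading 225 -> 45
    -- iteration 2/2 --
    FD 10.9: (2.202,53.043) -> (9.91,60.75) [heading=45, draw]
    RT 270: heading 45 -> 135
    RT 180: heading 135 -> 315
  ]
]
FD 14.3: (9.91,60.75) -> (20.021,50.639) [heading=315, draw]
Final: pos=(20.021,50.639), heading=315, 10 segment(s) drawn

Segment lengths:
  seg 1: (1,8) -> (9.91,-0.91), length = 12.6
  seg 2: (9.91,-0.91) -> (2.202,6.798), length = 10.9
  seg 3: (2.202,6.798) -> (9.91,14.505), length = 10.9
  seg 4: (9.91,14.505) -> (2.202,22.213), length = 10.9
  seg 5: (2.202,22.213) -> (9.91,29.92), length = 10.9
  seg 6: (9.91,29.92) -> (2.202,37.628), length = 10.9
  seg 7: (2.202,37.628) -> (9.91,45.335), length = 10.9
  seg 8: (9.91,45.335) -> (2.202,53.043), length = 10.9
  seg 9: (2.202,53.043) -> (9.91,60.75), length = 10.9
  seg 10: (9.91,60.75) -> (20.021,50.639), length = 14.3
Total = 114.1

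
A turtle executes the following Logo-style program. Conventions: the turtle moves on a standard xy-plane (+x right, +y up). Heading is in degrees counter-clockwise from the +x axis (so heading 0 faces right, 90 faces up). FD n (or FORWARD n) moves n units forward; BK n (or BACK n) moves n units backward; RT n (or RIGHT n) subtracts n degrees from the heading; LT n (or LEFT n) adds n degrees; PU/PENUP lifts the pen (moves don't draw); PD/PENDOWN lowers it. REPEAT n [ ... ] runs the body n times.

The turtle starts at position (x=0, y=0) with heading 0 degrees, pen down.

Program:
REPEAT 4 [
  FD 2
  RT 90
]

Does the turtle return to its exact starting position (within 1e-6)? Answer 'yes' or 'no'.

Executing turtle program step by step:
Start: pos=(0,0), heading=0, pen down
REPEAT 4 [
  -- iteration 1/4 --
  FD 2: (0,0) -> (2,0) [heading=0, draw]
  RT 90: heading 0 -> 270
  -- iteration 2/4 --
  FD 2: (2,0) -> (2,-2) [heading=270, draw]
  RT 90: heading 270 -> 180
  -- iteration 3/4 --
  FD 2: (2,-2) -> (0,-2) [heading=180, draw]
  RT 90: heading 180 -> 90
  -- iteration 4/4 --
  FD 2: (0,-2) -> (0,0) [heading=90, draw]
  RT 90: heading 90 -> 0
]
Final: pos=(0,0), heading=0, 4 segment(s) drawn

Start position: (0, 0)
Final position: (0, 0)
Distance = 0; < 1e-6 -> CLOSED

Answer: yes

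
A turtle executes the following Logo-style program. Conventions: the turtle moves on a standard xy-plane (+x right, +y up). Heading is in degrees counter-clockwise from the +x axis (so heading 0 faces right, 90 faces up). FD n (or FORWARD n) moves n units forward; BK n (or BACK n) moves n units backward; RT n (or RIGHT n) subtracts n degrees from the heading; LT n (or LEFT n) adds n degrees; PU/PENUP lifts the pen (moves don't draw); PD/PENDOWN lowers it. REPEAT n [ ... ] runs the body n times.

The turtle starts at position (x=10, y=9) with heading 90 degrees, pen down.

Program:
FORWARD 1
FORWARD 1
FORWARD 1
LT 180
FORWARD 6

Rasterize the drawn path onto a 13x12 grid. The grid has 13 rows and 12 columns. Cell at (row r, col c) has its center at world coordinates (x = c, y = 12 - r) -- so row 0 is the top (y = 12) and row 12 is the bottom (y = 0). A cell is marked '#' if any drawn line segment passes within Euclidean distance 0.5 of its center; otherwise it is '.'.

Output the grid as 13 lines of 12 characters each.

Segment 0: (10,9) -> (10,10)
Segment 1: (10,10) -> (10,11)
Segment 2: (10,11) -> (10,12)
Segment 3: (10,12) -> (10,6)

Answer: ..........#.
..........#.
..........#.
..........#.
..........#.
..........#.
..........#.
............
............
............
............
............
............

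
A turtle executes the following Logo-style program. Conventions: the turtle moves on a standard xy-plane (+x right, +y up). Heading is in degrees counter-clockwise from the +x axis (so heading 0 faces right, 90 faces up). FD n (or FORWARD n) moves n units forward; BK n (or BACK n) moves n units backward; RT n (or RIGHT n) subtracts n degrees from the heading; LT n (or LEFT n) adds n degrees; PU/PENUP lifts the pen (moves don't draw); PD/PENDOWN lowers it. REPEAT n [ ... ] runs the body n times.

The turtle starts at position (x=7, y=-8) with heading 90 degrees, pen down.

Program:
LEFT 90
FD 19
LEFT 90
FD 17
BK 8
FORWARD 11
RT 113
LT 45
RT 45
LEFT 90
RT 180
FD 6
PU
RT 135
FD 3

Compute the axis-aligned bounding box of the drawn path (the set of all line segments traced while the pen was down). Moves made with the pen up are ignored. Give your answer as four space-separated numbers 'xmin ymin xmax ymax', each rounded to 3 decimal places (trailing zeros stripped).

Answer: -12 -28 7 -8

Derivation:
Executing turtle program step by step:
Start: pos=(7,-8), heading=90, pen down
LT 90: heading 90 -> 180
FD 19: (7,-8) -> (-12,-8) [heading=180, draw]
LT 90: heading 180 -> 270
FD 17: (-12,-8) -> (-12,-25) [heading=270, draw]
BK 8: (-12,-25) -> (-12,-17) [heading=270, draw]
FD 11: (-12,-17) -> (-12,-28) [heading=270, draw]
RT 113: heading 270 -> 157
LT 45: heading 157 -> 202
RT 45: heading 202 -> 157
LT 90: heading 157 -> 247
RT 180: heading 247 -> 67
FD 6: (-12,-28) -> (-9.656,-22.477) [heading=67, draw]
PU: pen up
RT 135: heading 67 -> 292
FD 3: (-9.656,-22.477) -> (-8.532,-25.259) [heading=292, move]
Final: pos=(-8.532,-25.259), heading=292, 5 segment(s) drawn

Segment endpoints: x in {-12, -12, -12, -9.656, 7}, y in {-28, -25, -22.477, -17, -8, -8}
xmin=-12, ymin=-28, xmax=7, ymax=-8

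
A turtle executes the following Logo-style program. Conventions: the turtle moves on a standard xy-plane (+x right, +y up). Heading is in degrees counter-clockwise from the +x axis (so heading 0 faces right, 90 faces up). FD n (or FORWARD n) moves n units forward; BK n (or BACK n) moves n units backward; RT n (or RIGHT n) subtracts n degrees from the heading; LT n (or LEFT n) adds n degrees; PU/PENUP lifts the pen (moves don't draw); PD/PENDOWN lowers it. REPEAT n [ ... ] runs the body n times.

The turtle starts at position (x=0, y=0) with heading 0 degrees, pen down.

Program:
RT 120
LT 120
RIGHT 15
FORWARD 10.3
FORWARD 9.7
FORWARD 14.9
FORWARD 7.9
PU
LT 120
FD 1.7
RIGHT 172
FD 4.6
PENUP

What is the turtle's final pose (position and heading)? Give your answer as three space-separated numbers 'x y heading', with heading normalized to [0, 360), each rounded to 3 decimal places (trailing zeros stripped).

Answer: 42.699 -13.67 293

Derivation:
Executing turtle program step by step:
Start: pos=(0,0), heading=0, pen down
RT 120: heading 0 -> 240
LT 120: heading 240 -> 0
RT 15: heading 0 -> 345
FD 10.3: (0,0) -> (9.949,-2.666) [heading=345, draw]
FD 9.7: (9.949,-2.666) -> (19.319,-5.176) [heading=345, draw]
FD 14.9: (19.319,-5.176) -> (33.711,-9.033) [heading=345, draw]
FD 7.9: (33.711,-9.033) -> (41.342,-11.077) [heading=345, draw]
PU: pen up
LT 120: heading 345 -> 105
FD 1.7: (41.342,-11.077) -> (40.902,-9.435) [heading=105, move]
RT 172: heading 105 -> 293
FD 4.6: (40.902,-9.435) -> (42.699,-13.67) [heading=293, move]
PU: pen up
Final: pos=(42.699,-13.67), heading=293, 4 segment(s) drawn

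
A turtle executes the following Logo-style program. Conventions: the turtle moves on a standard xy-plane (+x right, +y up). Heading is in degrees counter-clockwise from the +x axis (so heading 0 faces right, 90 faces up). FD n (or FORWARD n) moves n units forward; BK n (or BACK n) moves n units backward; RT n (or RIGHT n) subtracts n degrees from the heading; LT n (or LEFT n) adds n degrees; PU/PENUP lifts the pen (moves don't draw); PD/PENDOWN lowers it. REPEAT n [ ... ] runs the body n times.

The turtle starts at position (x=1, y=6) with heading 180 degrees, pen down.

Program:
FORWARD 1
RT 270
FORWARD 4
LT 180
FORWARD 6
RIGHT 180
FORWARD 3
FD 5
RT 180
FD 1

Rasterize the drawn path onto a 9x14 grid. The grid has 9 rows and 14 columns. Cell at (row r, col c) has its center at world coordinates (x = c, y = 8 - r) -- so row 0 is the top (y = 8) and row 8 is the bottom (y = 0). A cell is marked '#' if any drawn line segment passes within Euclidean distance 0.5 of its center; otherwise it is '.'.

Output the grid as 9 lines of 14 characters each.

Answer: #.............
#.............
##............
#.............
#.............
#.............
#.............
#.............
#.............

Derivation:
Segment 0: (1,6) -> (0,6)
Segment 1: (0,6) -> (0,2)
Segment 2: (0,2) -> (0,8)
Segment 3: (0,8) -> (0,5)
Segment 4: (0,5) -> (0,0)
Segment 5: (0,0) -> (0,1)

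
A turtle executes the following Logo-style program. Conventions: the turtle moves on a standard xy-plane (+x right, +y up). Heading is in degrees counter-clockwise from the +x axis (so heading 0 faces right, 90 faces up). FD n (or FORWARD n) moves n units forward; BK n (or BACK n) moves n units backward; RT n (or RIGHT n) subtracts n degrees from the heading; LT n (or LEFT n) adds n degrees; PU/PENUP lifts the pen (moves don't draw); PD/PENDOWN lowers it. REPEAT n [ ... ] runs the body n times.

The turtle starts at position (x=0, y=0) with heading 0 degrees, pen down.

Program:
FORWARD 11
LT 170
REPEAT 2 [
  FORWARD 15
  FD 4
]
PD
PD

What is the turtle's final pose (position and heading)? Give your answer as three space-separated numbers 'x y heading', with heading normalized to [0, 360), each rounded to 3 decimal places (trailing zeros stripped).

Executing turtle program step by step:
Start: pos=(0,0), heading=0, pen down
FD 11: (0,0) -> (11,0) [heading=0, draw]
LT 170: heading 0 -> 170
REPEAT 2 [
  -- iteration 1/2 --
  FD 15: (11,0) -> (-3.772,2.605) [heading=170, draw]
  FD 4: (-3.772,2.605) -> (-7.711,3.299) [heading=170, draw]
  -- iteration 2/2 --
  FD 15: (-7.711,3.299) -> (-22.483,5.904) [heading=170, draw]
  FD 4: (-22.483,5.904) -> (-26.423,6.599) [heading=170, draw]
]
PD: pen down
PD: pen down
Final: pos=(-26.423,6.599), heading=170, 5 segment(s) drawn

Answer: -26.423 6.599 170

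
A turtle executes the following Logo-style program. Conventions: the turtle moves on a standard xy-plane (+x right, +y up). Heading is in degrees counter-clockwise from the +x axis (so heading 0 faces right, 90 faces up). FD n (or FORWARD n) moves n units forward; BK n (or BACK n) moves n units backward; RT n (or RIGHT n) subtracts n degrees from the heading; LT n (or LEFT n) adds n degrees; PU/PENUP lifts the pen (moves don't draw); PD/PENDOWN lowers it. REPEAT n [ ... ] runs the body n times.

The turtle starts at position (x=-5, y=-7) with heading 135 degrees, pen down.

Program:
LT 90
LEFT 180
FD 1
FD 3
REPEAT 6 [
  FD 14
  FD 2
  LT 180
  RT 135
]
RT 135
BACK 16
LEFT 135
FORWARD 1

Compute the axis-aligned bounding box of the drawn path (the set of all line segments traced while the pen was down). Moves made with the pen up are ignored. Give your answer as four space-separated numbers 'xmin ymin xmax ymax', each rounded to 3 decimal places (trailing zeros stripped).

Answer: -29.485 -7 9.142 34.456

Derivation:
Executing turtle program step by step:
Start: pos=(-5,-7), heading=135, pen down
LT 90: heading 135 -> 225
LT 180: heading 225 -> 45
FD 1: (-5,-7) -> (-4.293,-6.293) [heading=45, draw]
FD 3: (-4.293,-6.293) -> (-2.172,-4.172) [heading=45, draw]
REPEAT 6 [
  -- iteration 1/6 --
  FD 14: (-2.172,-4.172) -> (7.728,5.728) [heading=45, draw]
  FD 2: (7.728,5.728) -> (9.142,7.142) [heading=45, draw]
  LT 180: heading 45 -> 225
  RT 135: heading 225 -> 90
  -- iteration 2/6 --
  FD 14: (9.142,7.142) -> (9.142,21.142) [heading=90, draw]
  FD 2: (9.142,21.142) -> (9.142,23.142) [heading=90, draw]
  LT 180: heading 90 -> 270
  RT 135: heading 270 -> 135
  -- iteration 3/6 --
  FD 14: (9.142,23.142) -> (-0.757,33.042) [heading=135, draw]
  FD 2: (-0.757,33.042) -> (-2.172,34.456) [heading=135, draw]
  LT 180: heading 135 -> 315
  RT 135: heading 315 -> 180
  -- iteration 4/6 --
  FD 14: (-2.172,34.456) -> (-16.172,34.456) [heading=180, draw]
  FD 2: (-16.172,34.456) -> (-18.172,34.456) [heading=180, draw]
  LT 180: heading 180 -> 0
  RT 135: heading 0 -> 225
  -- iteration 5/6 --
  FD 14: (-18.172,34.456) -> (-28.071,24.556) [heading=225, draw]
  FD 2: (-28.071,24.556) -> (-29.485,23.142) [heading=225, draw]
  LT 180: heading 225 -> 45
  RT 135: heading 45 -> 270
  -- iteration 6/6 --
  FD 14: (-29.485,23.142) -> (-29.485,9.142) [heading=270, draw]
  FD 2: (-29.485,9.142) -> (-29.485,7.142) [heading=270, draw]
  LT 180: heading 270 -> 90
  RT 135: heading 90 -> 315
]
RT 135: heading 315 -> 180
BK 16: (-29.485,7.142) -> (-13.485,7.142) [heading=180, draw]
LT 135: heading 180 -> 315
FD 1: (-13.485,7.142) -> (-12.778,6.435) [heading=315, draw]
Final: pos=(-12.778,6.435), heading=315, 16 segment(s) drawn

Segment endpoints: x in {-29.485, -29.485, -28.071, -18.172, -16.172, -13.485, -12.778, -5, -4.293, -2.172, -2.172, -0.757, 7.728, 9.142, 9.142}, y in {-7, -6.293, -4.172, 5.728, 6.435, 7.142, 7.142, 7.142, 9.142, 21.142, 23.142, 23.142, 24.556, 33.042, 34.456, 34.456}
xmin=-29.485, ymin=-7, xmax=9.142, ymax=34.456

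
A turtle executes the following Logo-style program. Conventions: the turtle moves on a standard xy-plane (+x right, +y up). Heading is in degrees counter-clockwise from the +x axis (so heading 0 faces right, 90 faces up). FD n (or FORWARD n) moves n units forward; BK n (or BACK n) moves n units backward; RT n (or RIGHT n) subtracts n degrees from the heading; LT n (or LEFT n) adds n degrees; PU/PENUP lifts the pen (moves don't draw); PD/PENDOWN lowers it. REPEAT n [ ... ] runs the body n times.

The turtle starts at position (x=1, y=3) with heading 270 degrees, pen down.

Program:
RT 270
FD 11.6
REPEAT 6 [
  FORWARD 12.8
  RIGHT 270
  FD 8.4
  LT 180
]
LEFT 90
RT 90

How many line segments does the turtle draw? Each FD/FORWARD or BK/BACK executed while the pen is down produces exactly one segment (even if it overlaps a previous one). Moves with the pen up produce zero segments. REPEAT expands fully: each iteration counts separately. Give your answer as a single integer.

Executing turtle program step by step:
Start: pos=(1,3), heading=270, pen down
RT 270: heading 270 -> 0
FD 11.6: (1,3) -> (12.6,3) [heading=0, draw]
REPEAT 6 [
  -- iteration 1/6 --
  FD 12.8: (12.6,3) -> (25.4,3) [heading=0, draw]
  RT 270: heading 0 -> 90
  FD 8.4: (25.4,3) -> (25.4,11.4) [heading=90, draw]
  LT 180: heading 90 -> 270
  -- iteration 2/6 --
  FD 12.8: (25.4,11.4) -> (25.4,-1.4) [heading=270, draw]
  RT 270: heading 270 -> 0
  FD 8.4: (25.4,-1.4) -> (33.8,-1.4) [heading=0, draw]
  LT 180: heading 0 -> 180
  -- iteration 3/6 --
  FD 12.8: (33.8,-1.4) -> (21,-1.4) [heading=180, draw]
  RT 270: heading 180 -> 270
  FD 8.4: (21,-1.4) -> (21,-9.8) [heading=270, draw]
  LT 180: heading 270 -> 90
  -- iteration 4/6 --
  FD 12.8: (21,-9.8) -> (21,3) [heading=90, draw]
  RT 270: heading 90 -> 180
  FD 8.4: (21,3) -> (12.6,3) [heading=180, draw]
  LT 180: heading 180 -> 0
  -- iteration 5/6 --
  FD 12.8: (12.6,3) -> (25.4,3) [heading=0, draw]
  RT 270: heading 0 -> 90
  FD 8.4: (25.4,3) -> (25.4,11.4) [heading=90, draw]
  LT 180: heading 90 -> 270
  -- iteration 6/6 --
  FD 12.8: (25.4,11.4) -> (25.4,-1.4) [heading=270, draw]
  RT 270: heading 270 -> 0
  FD 8.4: (25.4,-1.4) -> (33.8,-1.4) [heading=0, draw]
  LT 180: heading 0 -> 180
]
LT 90: heading 180 -> 270
RT 90: heading 270 -> 180
Final: pos=(33.8,-1.4), heading=180, 13 segment(s) drawn
Segments drawn: 13

Answer: 13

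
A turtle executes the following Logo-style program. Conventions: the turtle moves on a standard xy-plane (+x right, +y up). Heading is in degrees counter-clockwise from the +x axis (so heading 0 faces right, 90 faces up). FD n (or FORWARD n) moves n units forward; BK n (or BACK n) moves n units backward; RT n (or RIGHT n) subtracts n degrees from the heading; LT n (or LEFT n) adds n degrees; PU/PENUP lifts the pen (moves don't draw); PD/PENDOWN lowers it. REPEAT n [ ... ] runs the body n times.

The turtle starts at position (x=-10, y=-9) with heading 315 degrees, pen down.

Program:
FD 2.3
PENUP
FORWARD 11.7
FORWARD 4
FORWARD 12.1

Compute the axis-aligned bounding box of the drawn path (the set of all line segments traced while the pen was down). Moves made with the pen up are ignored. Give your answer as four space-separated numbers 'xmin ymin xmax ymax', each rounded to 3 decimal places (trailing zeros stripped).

Executing turtle program step by step:
Start: pos=(-10,-9), heading=315, pen down
FD 2.3: (-10,-9) -> (-8.374,-10.626) [heading=315, draw]
PU: pen up
FD 11.7: (-8.374,-10.626) -> (-0.101,-18.899) [heading=315, move]
FD 4: (-0.101,-18.899) -> (2.728,-21.728) [heading=315, move]
FD 12.1: (2.728,-21.728) -> (11.284,-30.284) [heading=315, move]
Final: pos=(11.284,-30.284), heading=315, 1 segment(s) drawn

Segment endpoints: x in {-10, -8.374}, y in {-10.626, -9}
xmin=-10, ymin=-10.626, xmax=-8.374, ymax=-9

Answer: -10 -10.626 -8.374 -9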